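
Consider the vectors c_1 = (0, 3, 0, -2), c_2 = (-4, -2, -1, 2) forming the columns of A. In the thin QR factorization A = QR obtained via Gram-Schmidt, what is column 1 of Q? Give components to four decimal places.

e_1 = c_1/‖c_1‖ = (0, 3, 0, -2)/3.6056 = (0.0000, 0.8321, 0.0000, -0.5547).

e_1 = (0.0000, 0.8321, 0.0000, -0.5547)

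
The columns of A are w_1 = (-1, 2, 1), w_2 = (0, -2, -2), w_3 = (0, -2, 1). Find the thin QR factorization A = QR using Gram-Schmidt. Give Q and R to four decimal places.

q_1 = w_1/‖w_1‖ = (-1, 2, 1)/2.4495 = (-0.4082, 0.8165, 0.4082).
r_{12} = q_1·w_2 = -2.4495.
u_2 = w_2 + 2.4495·q_1 = (-1.0000, 0.0000, -1.0000).
‖u_2‖ = 1.4142, so q_2 = (-0.7071, 0.0000, -0.7071).
r_{13} = q_1·w_3 = -1.2247; r_{23} = q_2·w_3 = -0.7071.
u_3 = w_3 + 1.2247·q_1 + 0.7071·q_2 = (-1.0000, -1.0000, 1.0000).
‖u_3‖ = 1.7321, so q_3 = (-0.5774, -0.5774, 0.5774).

Q = [[-0.4082, -0.7071, -0.5774], [0.8165, 0.0000, -0.5774], [0.4082, -0.7071, 0.5774]], R = [[2.4495, -2.4495, -1.2247], [0.0000, 1.4142, -0.7071], [0.0000, 0.0000, 1.7321]]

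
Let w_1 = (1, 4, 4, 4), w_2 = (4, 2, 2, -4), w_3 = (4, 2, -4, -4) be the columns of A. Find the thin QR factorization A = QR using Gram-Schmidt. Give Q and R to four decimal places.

q_1 = w_1/‖w_1‖ = (1, 4, 4, 4)/7.0000 = (0.1429, 0.5714, 0.5714, 0.5714).
r_{12} = q_1·w_2 = 0.5714.
u_2 = w_2 − 0.5714·q_1 = (3.9184, 1.6735, 1.6735, -4.3265).
‖u_2‖ = 6.2987, so q_2 = (0.6221, 0.2657, 0.2657, -0.6869).
r_{13} = q_1·w_3 = -2.8571; r_{23} = q_2·w_3 = 4.7046.
u_3 = w_3 + 2.8571·q_1 − 4.7046·q_2 = (1.4815, 2.3827, -3.6173, 0.8642).
‖u_3‖ = 4.6587, so q_3 = (0.3180, 0.5115, -0.7765, 0.1855).

Q = [[0.1429, 0.6221, 0.3180], [0.5714, 0.2657, 0.5115], [0.5714, 0.2657, -0.7765], [0.5714, -0.6869, 0.1855]], R = [[7.0000, 0.5714, -2.8571], [0.0000, 6.2987, 4.7046], [0.0000, 0.0000, 4.6587]]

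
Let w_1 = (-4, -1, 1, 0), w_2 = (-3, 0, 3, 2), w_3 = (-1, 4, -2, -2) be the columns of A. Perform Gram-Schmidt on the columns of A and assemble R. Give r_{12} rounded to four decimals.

w_1 = (-4, -1, 1, 0); ‖w_1‖ = 4.2426, so e_1 = (-0.9428, -0.2357, 0.2357, 0.0000).
r_{12} = e_1·w_2 = 3.5355.

r_{12} = 3.5355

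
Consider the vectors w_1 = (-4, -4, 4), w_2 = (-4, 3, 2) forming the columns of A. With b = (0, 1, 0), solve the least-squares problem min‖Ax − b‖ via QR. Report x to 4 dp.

x = (-0.1218, 0.1538)

q_1 = w_1/‖w_1‖ = (-4, -4, 4)/6.9282 = (-0.5774, -0.5774, 0.5774).
r_{12} = q_1·w_2 = 1.7321.
u_2 = w_2 − 1.7321·q_1 = (-3.0000, 4.0000, 1.0000).
‖u_2‖ = 5.0990, so q_2 = (-0.5883, 0.7845, 0.1961).
Qᵀb = (-0.5774, 0.7845).
Back-substitute: x_2 = 0.7845/5.0990 = 0.1538.
x_1 = (-0.5774 − 1.7321·0.1538)/6.9282 = -0.1218.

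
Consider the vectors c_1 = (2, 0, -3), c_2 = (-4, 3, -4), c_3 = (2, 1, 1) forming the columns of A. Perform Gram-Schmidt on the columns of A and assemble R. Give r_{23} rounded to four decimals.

c_1 = (2, 0, -3); ‖c_1‖ = 3.6056, so e_1 = (0.5547, 0.0000, -0.8321).
e_1·c_2 = 0.5547·(-4) + 0.0000·3 + (-0.8321)·(-4) = 1.1094.
u_2 = c_2 − 1.1094·e_1 = (-4.6154, 3.0000, -3.0769).
‖u_2‖ = 6.3063, so e_2 = (-0.7319, 0.4757, -0.4879).
r_{23} = e_2·c_3 = -1.4759.

r_{23} = -1.4759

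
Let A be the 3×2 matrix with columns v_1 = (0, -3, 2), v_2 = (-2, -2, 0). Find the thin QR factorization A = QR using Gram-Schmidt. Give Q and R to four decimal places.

v_1 = (0, -3, 2); ‖v_1‖ = 3.6056, so q_1 = (0.0000, -0.8321, 0.5547).
q_1·v_2 = 0.0000·(-2) + (-0.8321)·(-2) + 0.5547·0 = 1.6641.
u_2 = v_2 − 1.6641·q_1 = (-2.0000, -0.6154, -0.9231).
‖u_2‖ = 2.2871, so q_2 = (-0.8745, -0.2691, -0.4036).

Q = [[0.0000, -0.8745], [-0.8321, -0.2691], [0.5547, -0.4036]], R = [[3.6056, 1.6641], [0.0000, 2.2871]]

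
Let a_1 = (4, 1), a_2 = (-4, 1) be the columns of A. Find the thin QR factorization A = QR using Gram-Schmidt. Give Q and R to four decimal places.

Q = [[0.9701, -0.2425], [0.2425, 0.9701]], R = [[4.1231, -3.6380], [0.0000, 1.9403]]

a_1 = (4, 1); ‖a_1‖ = 4.1231, so e_1 = (0.9701, 0.2425).
e_1·a_2 = 0.9701·(-4) + 0.2425·1 = -3.6380.
u_2 = a_2 + 3.6380·e_1 = (-0.4706, 1.8824).
‖u_2‖ = 1.9403, so e_2 = (-0.2425, 0.9701).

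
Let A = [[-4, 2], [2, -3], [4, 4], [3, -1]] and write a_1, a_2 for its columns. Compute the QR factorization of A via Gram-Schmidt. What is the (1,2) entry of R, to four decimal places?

r_{12} = -0.1491

a_1 = (-4, 2, 4, 3); ‖a_1‖ = 6.7082, so q_1 = (-0.5963, 0.2981, 0.5963, 0.4472).
r_{12} = q_1·a_2 = -0.1491.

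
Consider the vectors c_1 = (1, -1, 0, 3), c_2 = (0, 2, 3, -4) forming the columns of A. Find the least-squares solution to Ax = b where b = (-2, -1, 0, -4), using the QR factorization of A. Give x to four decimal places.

c_1 = (1, -1, 0, 3); ‖c_1‖ = 3.3166, so e_1 = (0.3015, -0.3015, 0.0000, 0.9045).
e_1·c_2 = 0.3015·0 + (-0.3015)·2 + 0.0000·3 + 0.9045·(-4) = -4.2212.
u_2 = c_2 + 4.2212·e_1 = (1.2727, 0.7273, 3.0000, -0.1818).
‖u_2‖ = 3.3439, so e_2 = (0.3806, 0.2175, 0.8971, -0.0544).
Qᵀb = (-3.9196, -0.7612).
Back-substitute: x_2 = -0.7612/3.3439 = -0.2276.
x_1 = (-3.9196 + 4.2212·(-0.2276))/3.3166 = -1.4715.

x = (-1.4715, -0.2276)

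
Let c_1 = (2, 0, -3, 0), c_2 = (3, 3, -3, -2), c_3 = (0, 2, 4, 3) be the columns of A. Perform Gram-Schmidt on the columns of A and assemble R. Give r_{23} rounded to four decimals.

r_{23} = 0.4989

c_1 = (2, 0, -3, 0); ‖c_1‖ = 3.6056, so q_1 = (0.5547, 0.0000, -0.8321, 0.0000).
q_1·c_2 = 0.5547·3 + 0.0000·3 + (-0.8321)·(-3) + 0.0000·(-2) = 4.1603.
u_2 = c_2 − 4.1603·q_1 = (0.6923, 3.0000, 0.4615, -2.0000).
‖u_2‖ = 3.7003, so q_2 = (0.1871, 0.8107, 0.1247, -0.5405).
r_{23} = q_2·c_3 = 0.4989.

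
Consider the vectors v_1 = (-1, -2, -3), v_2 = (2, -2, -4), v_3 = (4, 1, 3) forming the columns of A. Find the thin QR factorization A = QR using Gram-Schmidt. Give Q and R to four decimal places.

v_1 = (-1, -2, -3); ‖v_1‖ = 3.7417, so q_1 = (-0.2673, -0.5345, -0.8018).
q_1·v_2 = (-0.2673)·2 + (-0.5345)·(-2) + (-0.8018)·(-4) = 3.7417.
u_2 = v_2 − 3.7417·q_1 = (3.0000, 0.0000, -1.0000).
‖u_2‖ = 3.1623, so q_2 = (0.9487, 0.0000, -0.3162).
q_1·v_3 = (-0.2673)·4 + (-0.5345)·1 + (-0.8018)·3 = -4.0089; q_2·v_3 = 0.9487·4 + 0.0000·1 + (-0.3162)·3 = 2.8460.
u_3 = v_3 + 4.0089·q_1 − 2.8460·q_2 = (0.2286, -1.1429, 0.6857).
‖u_3‖ = 1.3522, so q_3 = (0.1690, -0.8452, 0.5071).

Q = [[-0.2673, 0.9487, 0.1690], [-0.5345, 0.0000, -0.8452], [-0.8018, -0.3162, 0.5071]], R = [[3.7417, 3.7417, -4.0089], [0.0000, 3.1623, 2.8460], [0.0000, 0.0000, 1.3522]]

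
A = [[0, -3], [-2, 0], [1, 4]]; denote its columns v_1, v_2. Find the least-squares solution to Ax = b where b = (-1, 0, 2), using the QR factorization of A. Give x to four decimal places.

x = (0.0550, 0.4312)

q_1 = v_1/‖v_1‖ = (0, -2, 1)/2.2361 = (0.0000, -0.8944, 0.4472).
r_{12} = q_1·v_2 = 1.7889.
u_2 = v_2 − 1.7889·q_1 = (-3.0000, 1.6000, 3.2000).
‖u_2‖ = 4.6690, so q_2 = (-0.6425, 0.3427, 0.6854).
Qᵀb = (0.8944, 2.0133).
Back-substitute: x_2 = 2.0133/4.6690 = 0.4312.
x_1 = (0.8944 − 1.7889·0.4312)/2.2361 = 0.0550.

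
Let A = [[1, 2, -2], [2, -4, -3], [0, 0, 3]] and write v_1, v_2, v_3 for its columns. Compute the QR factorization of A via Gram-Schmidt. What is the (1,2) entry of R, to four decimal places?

q_1 = v_1/‖v_1‖ = (1, 2, 0)/2.2361 = (0.4472, 0.8944, 0.0000).
r_{12} = q_1·v_2 = -2.6833.

r_{12} = -2.6833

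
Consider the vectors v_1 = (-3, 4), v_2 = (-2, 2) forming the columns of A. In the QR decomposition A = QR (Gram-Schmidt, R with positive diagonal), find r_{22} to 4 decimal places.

v_1 = (-3, 4); ‖v_1‖ = 5.0000, so q_1 = (-0.6000, 0.8000).
q_1·v_2 = (-0.6000)·(-2) + 0.8000·2 = 2.8000.
u_2 = v_2 − 2.8000·q_1 = (-0.3200, -0.2400).
r_{22} = ‖u_2‖ = 0.4000.

r_{22} = 0.4000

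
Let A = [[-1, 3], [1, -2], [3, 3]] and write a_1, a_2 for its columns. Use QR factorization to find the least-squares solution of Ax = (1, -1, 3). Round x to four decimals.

x = (0.4336, 0.5575)

e_1 = a_1/‖a_1‖ = (-1, 1, 3)/3.3166 = (-0.3015, 0.3015, 0.9045).
r_{12} = e_1·a_2 = 1.2060.
u_2 = a_2 − 1.2060·e_1 = (3.3636, -2.3636, 1.9091).
‖u_2‖ = 4.5327, so e_2 = (0.7421, -0.5215, 0.4212).
Qᵀb = (2.1106, 2.5271).
Back-substitute: x_2 = 2.5271/4.5327 = 0.5575.
x_1 = (2.1106 − 1.2060·0.5575)/3.3166 = 0.4336.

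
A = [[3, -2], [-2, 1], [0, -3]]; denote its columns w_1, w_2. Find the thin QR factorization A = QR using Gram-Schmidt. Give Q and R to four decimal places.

Q = [[0.8321, -0.0511], [-0.5547, -0.0766], [0.0000, -0.9958]], R = [[3.6056, -2.2188], [0.0000, 3.0128]]

q_1 = w_1/‖w_1‖ = (3, -2, 0)/3.6056 = (0.8321, -0.5547, 0.0000).
r_{12} = q_1·w_2 = -2.2188.
u_2 = w_2 + 2.2188·q_1 = (-0.1538, -0.2308, -3.0000).
‖u_2‖ = 3.0128, so q_2 = (-0.0511, -0.0766, -0.9958).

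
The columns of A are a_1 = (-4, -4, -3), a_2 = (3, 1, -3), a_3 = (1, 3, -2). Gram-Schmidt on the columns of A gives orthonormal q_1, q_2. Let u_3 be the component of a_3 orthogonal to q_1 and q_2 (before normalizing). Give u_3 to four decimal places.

q_1 = a_1/‖a_1‖ = (-4, -4, -3)/6.4031 = (-0.6247, -0.6247, -0.4685).
r_{12} = q_1·a_2 = -1.0932.
u_2 = a_2 + 1.0932·q_1 = (2.3171, 0.3171, -3.5122).
‖u_2‖ = 4.2196, so q_2 = (0.5491, 0.0751, -0.8324).
r_{13} = q_1·a_3 = -1.5617; r_{23} = q_2·a_3 = 2.4393.
u_3 = a_3 + 1.5617·q_1 − 2.4393·q_2 = (-1.3151, 1.8411, -0.7014).

u_3 = (-1.3151, 1.8411, -0.7014)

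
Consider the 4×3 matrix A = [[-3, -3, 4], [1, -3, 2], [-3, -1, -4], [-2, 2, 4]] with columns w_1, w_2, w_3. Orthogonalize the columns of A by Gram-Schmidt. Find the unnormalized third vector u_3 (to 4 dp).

u_3 = (2.7143, 1.5714, -4.8571, 4.0000)

w_1 = (-3, 1, -3, -2); ‖w_1‖ = 4.7958, so q_1 = (-0.6255, 0.2085, -0.6255, -0.4170).
q_1·w_2 = (-0.6255)·(-3) + 0.2085·(-3) + (-0.6255)·(-1) + (-0.4170)·2 = 1.0426.
u_2 = w_2 − 1.0426·q_1 = (-2.3478, -3.2174, -0.3478, 2.4348).
‖u_2‖ = 4.6811, so q_2 = (-0.5016, -0.6873, -0.0743, 0.5201).
q_1·w_3 = (-0.6255)·4 + 0.2085·2 + (-0.6255)·(-4) + (-0.4170)·4 = -1.2511; q_2·w_3 = (-0.5016)·4 + (-0.6873)·2 + (-0.0743)·(-4) + 0.5201·4 = -1.0031.
u_3 = w_3 + 1.2511·q_1 + 1.0031·q_2 = (2.7143, 1.5714, -4.8571, 4.0000).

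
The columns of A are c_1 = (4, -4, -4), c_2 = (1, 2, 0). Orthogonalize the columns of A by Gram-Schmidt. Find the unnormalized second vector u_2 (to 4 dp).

u_2 = (1.3333, 1.6667, -0.3333)

e_1 = c_1/‖c_1‖ = (4, -4, -4)/6.9282 = (0.5774, -0.5774, -0.5774).
r_{12} = e_1·c_2 = -0.5774.
u_2 = c_2 + 0.5774·e_1 = (1.3333, 1.6667, -0.3333).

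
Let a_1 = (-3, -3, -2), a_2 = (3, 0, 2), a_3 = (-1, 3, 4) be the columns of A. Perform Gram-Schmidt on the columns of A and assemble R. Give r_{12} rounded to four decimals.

a_1 = (-3, -3, -2); ‖a_1‖ = 4.6904, so e_1 = (-0.6396, -0.6396, -0.4264).
r_{12} = e_1·a_2 = -2.7716.

r_{12} = -2.7716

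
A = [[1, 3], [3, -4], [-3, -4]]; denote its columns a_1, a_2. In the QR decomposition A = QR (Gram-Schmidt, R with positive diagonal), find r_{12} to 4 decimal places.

r_{12} = 0.6882

e_1 = a_1/‖a_1‖ = (1, 3, -3)/4.3589 = (0.2294, 0.6882, -0.6882).
r_{12} = e_1·a_2 = 0.6882.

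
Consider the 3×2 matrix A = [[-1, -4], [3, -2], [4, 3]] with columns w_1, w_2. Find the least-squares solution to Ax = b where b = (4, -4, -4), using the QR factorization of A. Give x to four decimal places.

w_1 = (-1, 3, 4); ‖w_1‖ = 5.0990, so e_1 = (-0.1961, 0.5883, 0.7845).
e_1·w_2 = (-0.1961)·(-4) + 0.5883·(-2) + 0.7845·3 = 1.9612.
u_2 = w_2 − 1.9612·e_1 = (-3.6154, -3.1538, 1.4615).
‖u_2‖ = 5.0154, so e_2 = (-0.7209, -0.6288, 0.2914).
Qᵀb = (-6.2757, -1.5337).
Back-substitute: x_2 = -1.5337/5.0154 = -0.3058.
x_1 = (-6.2757 − 1.9612·(-0.3058))/5.0990 = -1.1131.

x = (-1.1131, -0.3058)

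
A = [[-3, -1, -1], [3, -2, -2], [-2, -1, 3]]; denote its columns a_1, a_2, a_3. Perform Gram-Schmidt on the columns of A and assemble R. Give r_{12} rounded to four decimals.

e_1 = a_1/‖a_1‖ = (-3, 3, -2)/4.6904 = (-0.6396, 0.6396, -0.4264).
r_{12} = e_1·a_2 = -0.2132.

r_{12} = -0.2132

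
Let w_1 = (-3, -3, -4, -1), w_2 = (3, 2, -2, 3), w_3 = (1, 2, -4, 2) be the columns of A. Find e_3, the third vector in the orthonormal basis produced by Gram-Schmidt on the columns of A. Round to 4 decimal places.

w_1 = (-3, -3, -4, -1); ‖w_1‖ = 5.9161, so e_1 = (-0.5071, -0.5071, -0.6761, -0.1690).
e_1·w_2 = (-0.5071)·3 + (-0.5071)·2 + (-0.6761)·(-2) + (-0.1690)·3 = -1.6903.
u_2 = w_2 + 1.6903·e_1 = (2.1429, 1.1429, -3.1429, 2.7143).
‖u_2‖ = 4.8107, so e_2 = (0.4454, 0.2376, -0.6533, 0.5642).
e_1·w_3 = (-0.5071)·1 + (-0.5071)·2 + (-0.6761)·(-4) + (-0.1690)·2 = 0.8452; e_2·w_3 = 0.4454·1 + 0.2376·2 + (-0.6533)·(-4) + 0.5642·2 = 4.6622.
u_3 = w_3 − 0.8452·e_1 − 4.6622·e_2 = (-0.6481, 1.3210, -0.3827, -0.4877).
‖u_3‖ = 1.5967, so e_3 = (-0.4059, 0.8273, -0.2397, -0.3054).

e_3 = (-0.4059, 0.8273, -0.2397, -0.3054)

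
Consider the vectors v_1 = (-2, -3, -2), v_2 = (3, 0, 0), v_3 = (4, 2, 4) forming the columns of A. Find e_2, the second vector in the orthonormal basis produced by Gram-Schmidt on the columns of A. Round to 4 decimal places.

e_2 = (0.8745, -0.4036, -0.2691)

e_1 = v_1/‖v_1‖ = (-2, -3, -2)/4.1231 = (-0.4851, -0.7276, -0.4851).
r_{12} = e_1·v_2 = -1.4552.
u_2 = v_2 + 1.4552·e_1 = (2.2941, -1.0588, -0.7059).
‖u_2‖ = 2.6234, so e_2 = (0.8745, -0.4036, -0.2691).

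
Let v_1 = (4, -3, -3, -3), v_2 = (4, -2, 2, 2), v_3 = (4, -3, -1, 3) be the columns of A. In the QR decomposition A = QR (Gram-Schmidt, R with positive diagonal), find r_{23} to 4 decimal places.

r_{23} = 4.2592

v_1 = (4, -3, -3, -3); ‖v_1‖ = 6.5574, so q_1 = (0.6100, -0.4575, -0.4575, -0.4575).
q_1·v_2 = 0.6100·4 + (-0.4575)·(-2) + (-0.4575)·2 + (-0.4575)·2 = 1.5250.
u_2 = v_2 − 1.5250·q_1 = (3.0698, -1.3023, 2.6977, 2.6977).
‖u_2‖ = 5.0670, so q_2 = (0.6058, -0.2570, 0.5324, 0.5324).
r_{23} = q_2·v_3 = 4.2592.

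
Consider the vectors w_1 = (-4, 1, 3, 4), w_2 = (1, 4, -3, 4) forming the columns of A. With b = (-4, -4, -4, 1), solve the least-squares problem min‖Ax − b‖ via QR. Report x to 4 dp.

w_1 = (-4, 1, 3, 4); ‖w_1‖ = 6.4807, so q_1 = (-0.6172, 0.1543, 0.4629, 0.6172).
q_1·w_2 = (-0.6172)·1 + 0.1543·4 + 0.4629·(-3) + 0.6172·4 = 1.0801.
u_2 = w_2 − 1.0801·q_1 = (1.6667, 3.8333, -3.5000, 3.3333).
‖u_2‖ = 6.3901, so q_2 = (0.2608, 0.5999, -0.5477, 0.5216).
Qᵀb = (0.6172, -0.7303).
Back-substitute: x_2 = -0.7303/6.3901 = -0.1143.
x_1 = (0.6172 − 1.0801·(-0.1143))/6.4807 = 0.1143.

x = (0.1143, -0.1143)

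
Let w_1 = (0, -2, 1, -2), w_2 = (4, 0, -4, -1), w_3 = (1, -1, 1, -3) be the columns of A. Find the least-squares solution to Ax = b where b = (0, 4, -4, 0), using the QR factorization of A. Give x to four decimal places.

w_1 = (0, -2, 1, -2); ‖w_1‖ = 3.0000, so e_1 = (0.0000, -0.6667, 0.3333, -0.6667).
e_1·w_2 = 0.0000·4 + (-0.6667)·0 + 0.3333·(-4) + (-0.6667)·(-1) = -0.6667.
u_2 = w_2 + 0.6667·e_1 = (4.0000, -0.4444, -3.7778, -1.4444).
‖u_2‖ = 5.7057, so e_2 = (0.7010, -0.0779, -0.6621, -0.2532).
e_1·w_3 = 0.0000·1 + (-0.6667)·(-1) + 0.3333·1 + (-0.6667)·(-3) = 3.0000; e_2·w_3 = 0.7010·1 + (-0.0779)·(-1) + (-0.6621)·1 + (-0.2532)·(-3) = 0.8763.
u_3 = w_3 − 3.0000·e_1 − 0.8763·e_2 = (0.3857, 1.0683, 0.5802, -0.7782).
‖u_3‖ = 1.4940, so e_3 = (0.2581, 0.7150, 0.3884, -0.5208).
Qᵀb = (-4.0000, 2.3368, 1.3067).
Back-substitute: x_3 = 1.3067/1.4940 = 0.8746.
x_2 = (2.3368 − 0.8763·0.8746)/5.7057 = 0.2752.
x_1 = (-4.0000 + 0.6667·0.2752 − 3.0000·0.8746)/3.0000 = -2.1468.

x = (-2.1468, 0.2752, 0.8746)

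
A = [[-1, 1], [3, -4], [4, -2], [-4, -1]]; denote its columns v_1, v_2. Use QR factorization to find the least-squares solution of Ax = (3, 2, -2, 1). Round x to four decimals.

x = (-0.3654, -0.3732)

v_1 = (-1, 3, 4, -4); ‖v_1‖ = 6.4807, so q_1 = (-0.1543, 0.4629, 0.6172, -0.6172).
q_1·v_2 = (-0.1543)·1 + 0.4629·(-4) + 0.6172·(-2) + (-0.6172)·(-1) = -2.6232.
u_2 = v_2 + 2.6232·q_1 = (0.5952, -2.7857, -0.3810, -2.6190).
‖u_2‖ = 3.8883, so q_2 = (0.1531, -0.7164, -0.0980, -0.6736).
Qᵀb = (-1.3887, -1.4512).
Back-substitute: x_2 = -1.4512/3.8883 = -0.3732.
x_1 = (-1.3887 + 2.6232·(-0.3732))/6.4807 = -0.3654.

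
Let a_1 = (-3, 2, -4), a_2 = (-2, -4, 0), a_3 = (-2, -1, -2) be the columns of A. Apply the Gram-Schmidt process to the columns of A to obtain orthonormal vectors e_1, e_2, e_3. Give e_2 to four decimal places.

a_1 = (-3, 2, -4); ‖a_1‖ = 5.3852, so e_1 = (-0.5571, 0.3714, -0.7428).
e_1·a_2 = (-0.5571)·(-2) + 0.3714·(-4) + (-0.7428)·0 = -0.3714.
u_2 = a_2 + 0.3714·e_1 = (-2.2069, -3.8621, -0.2759).
‖u_2‖ = 4.4567, so e_2 = (-0.4952, -0.8666, -0.0619).

e_2 = (-0.4952, -0.8666, -0.0619)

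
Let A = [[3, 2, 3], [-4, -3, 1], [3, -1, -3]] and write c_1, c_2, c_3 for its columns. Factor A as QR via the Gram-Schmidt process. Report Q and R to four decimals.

c_1 = (3, -4, 3); ‖c_1‖ = 5.8310, so e_1 = (0.5145, -0.6860, 0.5145).
e_1·c_2 = 0.5145·2 + (-0.6860)·(-3) + 0.5145·(-1) = 2.5725.
u_2 = c_2 − 2.5725·e_1 = (0.6765, -1.2353, -2.3235).
‖u_2‖ = 2.7170, so e_2 = (0.2490, -0.4546, -0.8552).
e_1·c_3 = 0.5145·3 + (-0.6860)·1 + 0.5145·(-3) = -0.6860; e_2·c_3 = 0.2490·3 + (-0.4546)·1 + (-0.8552)·(-3) = 2.8578.
u_3 = c_3 + 0.6860·e_1 − 2.8578·e_2 = (2.6414, 1.8287, -0.2032).
‖u_3‖ = 3.2191, so e_3 = (0.8206, 0.5681, -0.0631).

Q = [[0.5145, 0.2490, 0.8206], [-0.6860, -0.4546, 0.5681], [0.5145, -0.8552, -0.0631]], R = [[5.8310, 2.5725, -0.6860], [0.0000, 2.7170, 2.8578], [0.0000, 0.0000, 3.2191]]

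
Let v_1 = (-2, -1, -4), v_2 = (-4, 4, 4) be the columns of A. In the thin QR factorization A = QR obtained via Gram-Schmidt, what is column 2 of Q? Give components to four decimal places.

e_1 = v_1/‖v_1‖ = (-2, -1, -4)/4.5826 = (-0.4364, -0.2182, -0.8729).
r_{12} = e_1·v_2 = -2.6186.
u_2 = v_2 + 2.6186·e_1 = (-5.1429, 3.4286, 1.7143).
‖u_2‖ = 6.4143, so e_2 = (-0.8018, 0.5345, 0.2673).

e_2 = (-0.8018, 0.5345, 0.2673)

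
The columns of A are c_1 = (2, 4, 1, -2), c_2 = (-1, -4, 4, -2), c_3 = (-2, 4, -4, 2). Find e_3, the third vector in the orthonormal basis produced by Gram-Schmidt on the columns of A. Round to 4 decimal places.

c_1 = (2, 4, 1, -2); ‖c_1‖ = 5.0000, so e_1 = (0.4000, 0.8000, 0.2000, -0.4000).
e_1·c_2 = 0.4000·(-1) + 0.8000·(-4) + 0.2000·4 + (-0.4000)·(-2) = -2.0000.
u_2 = c_2 + 2.0000·e_1 = (-0.2000, -2.4000, 4.4000, -2.8000).
‖u_2‖ = 5.7446, so e_2 = (-0.0348, -0.4178, 0.7659, -0.4874).
e_1·c_3 = 0.4000·(-2) + 0.8000·4 + 0.2000·(-4) + (-0.4000)·2 = 0.8000; e_2·c_3 = (-0.0348)·(-2) + (-0.4178)·4 + 0.7659·(-4) + (-0.4874)·2 = -5.6401.
u_3 = c_3 − 0.8000·e_1 + 5.6401·e_2 = (-2.5164, 1.0036, 0.1600, -0.4291).
‖u_3‖ = 2.7476, so e_3 = (-0.9159, 0.3653, 0.0582, -0.1562).

e_3 = (-0.9159, 0.3653, 0.0582, -0.1562)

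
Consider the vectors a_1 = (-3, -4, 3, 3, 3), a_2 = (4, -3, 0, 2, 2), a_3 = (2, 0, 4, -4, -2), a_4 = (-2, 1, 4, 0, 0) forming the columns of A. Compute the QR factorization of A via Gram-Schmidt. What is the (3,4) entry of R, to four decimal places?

e_1 = a_1/‖a_1‖ = (-3, -4, 3, 3, 3)/7.2111 = (-0.4160, -0.5547, 0.4160, 0.4160, 0.4160).
r_{12} = e_1·a_2 = 1.6641.
u_2 = a_2 − 1.6641·e_1 = (4.6923, -2.0769, -0.6923, 1.3077, 1.3077).
‖u_2‖ = 5.4983, so e_2 = (0.8534, -0.3777, -0.1259, 0.2378, 0.2378).
r_{13} = e_1·a_3 = -1.6641; r_{23} = e_2·a_3 = -0.2238.
u_3 = a_3 + 1.6641·e_1 + 0.2238·e_2 = (1.4987, -1.0076, 4.6641, -3.2545, -1.2545).
‖u_3‖ = 6.0976, so e_3 = (0.2458, -0.1653, 0.7649, -0.5337, -0.2057).
r_{34} = e_3·a_4 = 2.4028.

r_{34} = 2.4028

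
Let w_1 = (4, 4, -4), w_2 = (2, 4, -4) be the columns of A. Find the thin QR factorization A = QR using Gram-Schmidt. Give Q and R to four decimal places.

w_1 = (4, 4, -4); ‖w_1‖ = 6.9282, so e_1 = (0.5774, 0.5774, -0.5774).
e_1·w_2 = 0.5774·2 + 0.5774·4 + (-0.5774)·(-4) = 5.7735.
u_2 = w_2 − 5.7735·e_1 = (-1.3333, 0.6667, -0.6667).
‖u_2‖ = 1.6330, so e_2 = (-0.8165, 0.4082, -0.4082).

Q = [[0.5774, -0.8165], [0.5774, 0.4082], [-0.5774, -0.4082]], R = [[6.9282, 5.7735], [0.0000, 1.6330]]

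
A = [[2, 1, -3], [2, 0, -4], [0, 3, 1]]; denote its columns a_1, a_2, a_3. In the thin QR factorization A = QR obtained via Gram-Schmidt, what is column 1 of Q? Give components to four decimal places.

e_1 = (0.7071, 0.7071, 0.0000)

a_1 = (2, 2, 0); ‖a_1‖ = 2.8284, so e_1 = (0.7071, 0.7071, 0.0000).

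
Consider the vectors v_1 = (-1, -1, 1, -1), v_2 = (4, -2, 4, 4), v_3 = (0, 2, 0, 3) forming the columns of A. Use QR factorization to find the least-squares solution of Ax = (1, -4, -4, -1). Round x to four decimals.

v_1 = (-1, -1, 1, -1); ‖v_1‖ = 2.0000, so q_1 = (-0.5000, -0.5000, 0.5000, -0.5000).
q_1·v_2 = (-0.5000)·4 + (-0.5000)·(-2) + 0.5000·4 + (-0.5000)·4 = -1.0000.
u_2 = v_2 + 1.0000·q_1 = (3.5000, -2.5000, 4.5000, 3.5000).
‖u_2‖ = 7.1414, so q_2 = (0.4901, -0.3501, 0.6301, 0.4901).
q_1·v_3 = (-0.5000)·0 + (-0.5000)·2 + 0.5000·0 + (-0.5000)·3 = -2.5000; q_2·v_3 = 0.4901·0 + (-0.3501)·2 + 0.6301·0 + 0.4901·3 = 0.7702.
u_3 = v_3 + 2.5000·q_1 − 0.7702·q_2 = (-1.6275, 1.0196, 0.7647, 1.3725).
‖u_3‖ = 2.4813, so q_3 = (-0.6559, 0.4109, 0.3082, 0.5532).
Qᵀb = (0.0000, -1.1202, -4.0855).
Back-substitute: x_3 = -4.0855/2.4813 = -1.6465.
x_2 = (-1.1202 − 0.7702·(-1.6465))/7.1414 = 0.0207.
x_1 = (0.0000 + 1.0000·0.0207 + 2.5000·(-1.6465))/2.0000 = -2.0478.

x = (-2.0478, 0.0207, -1.6465)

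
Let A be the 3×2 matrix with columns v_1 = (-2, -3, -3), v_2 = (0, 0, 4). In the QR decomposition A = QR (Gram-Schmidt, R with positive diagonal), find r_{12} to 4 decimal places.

q_1 = v_1/‖v_1‖ = (-2, -3, -3)/4.6904 = (-0.4264, -0.6396, -0.6396).
r_{12} = q_1·v_2 = -2.5584.

r_{12} = -2.5584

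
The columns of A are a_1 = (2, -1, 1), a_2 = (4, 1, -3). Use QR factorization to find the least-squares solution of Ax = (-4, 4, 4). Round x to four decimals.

q_1 = a_1/‖a_1‖ = (2, -1, 1)/2.4495 = (0.8165, -0.4082, 0.4082).
r_{12} = q_1·a_2 = 1.6330.
u_2 = a_2 − 1.6330·q_1 = (2.6667, 1.6667, -3.6667).
‖u_2‖ = 4.8305, so q_2 = (0.5521, 0.3450, -0.7591).
Qᵀb = (-3.2660, -3.8644).
Back-substitute: x_2 = -3.8644/4.8305 = -0.8000.
x_1 = (-3.2660 − 1.6330·(-0.8000))/2.4495 = -0.8000.

x = (-0.8000, -0.8000)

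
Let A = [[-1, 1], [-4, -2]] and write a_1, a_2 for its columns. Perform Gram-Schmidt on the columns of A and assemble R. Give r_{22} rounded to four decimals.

r_{22} = 1.4552

q_1 = a_1/‖a_1‖ = (-1, -4)/4.1231 = (-0.2425, -0.9701).
r_{12} = q_1·a_2 = 1.6977.
u_2 = a_2 − 1.6977·q_1 = (1.4118, -0.3529).
r_{22} = ‖u_2‖ = 1.4552.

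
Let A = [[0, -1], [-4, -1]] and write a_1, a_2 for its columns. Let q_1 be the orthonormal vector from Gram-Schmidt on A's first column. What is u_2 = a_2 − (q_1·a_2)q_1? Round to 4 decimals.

a_1 = (0, -4); ‖a_1‖ = 4.0000, so q_1 = (0.0000, -1.0000).
q_1·a_2 = 0.0000·(-1) + (-1.0000)·(-1) = 1.0000.
u_2 = a_2 − 1.0000·q_1 = (-1.0000, 0.0000).

u_2 = (-1.0000, 0.0000)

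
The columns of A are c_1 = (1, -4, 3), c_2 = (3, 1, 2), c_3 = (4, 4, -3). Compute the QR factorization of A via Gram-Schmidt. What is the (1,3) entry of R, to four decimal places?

c_1 = (1, -4, 3); ‖c_1‖ = 5.0990, so e_1 = (0.1961, -0.7845, 0.5883).
r_{13} = e_1·c_3 = -4.1184.

r_{13} = -4.1184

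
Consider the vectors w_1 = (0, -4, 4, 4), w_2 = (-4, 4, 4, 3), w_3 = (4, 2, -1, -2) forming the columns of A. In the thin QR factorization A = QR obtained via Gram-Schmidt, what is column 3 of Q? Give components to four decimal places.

w_1 = (0, -4, 4, 4); ‖w_1‖ = 6.9282, so q_1 = (0.0000, -0.5774, 0.5774, 0.5774).
q_1·w_2 = 0.0000·(-4) + (-0.5774)·4 + 0.5774·4 + 0.5774·3 = 1.7321.
u_2 = w_2 − 1.7321·q_1 = (-4.0000, 5.0000, 3.0000, 2.0000).
‖u_2‖ = 7.3485, so q_2 = (-0.5443, 0.6804, 0.4082, 0.2722).
q_1·w_3 = 0.0000·4 + (-0.5774)·2 + 0.5774·(-1) + 0.5774·(-2) = -2.8868; q_2·w_3 = (-0.5443)·4 + 0.6804·2 + 0.4082·(-1) + 0.2722·(-2) = -1.7691.
u_3 = w_3 + 2.8868·q_1 + 1.7691·q_2 = (3.0370, 1.5370, 1.3889, 0.1481).
‖u_3‖ = 3.6793, so q_3 = (0.8254, 0.4178, 0.3775, 0.0403).

q_3 = (0.8254, 0.4178, 0.3775, 0.0403)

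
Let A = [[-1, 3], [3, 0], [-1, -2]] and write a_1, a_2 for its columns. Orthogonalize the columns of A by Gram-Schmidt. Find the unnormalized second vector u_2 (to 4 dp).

u_2 = (2.9091, 0.2727, -2.0909)

e_1 = a_1/‖a_1‖ = (-1, 3, -1)/3.3166 = (-0.3015, 0.9045, -0.3015).
r_{12} = e_1·a_2 = -0.3015.
u_2 = a_2 + 0.3015·e_1 = (2.9091, 0.2727, -2.0909).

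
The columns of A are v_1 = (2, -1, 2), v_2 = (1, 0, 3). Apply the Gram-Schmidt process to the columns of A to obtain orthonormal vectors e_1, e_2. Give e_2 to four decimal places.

v_1 = (2, -1, 2); ‖v_1‖ = 3.0000, so e_1 = (0.6667, -0.3333, 0.6667).
e_1·v_2 = 0.6667·1 + (-0.3333)·0 + 0.6667·3 = 2.6667.
u_2 = v_2 − 2.6667·e_1 = (-0.7778, 0.8889, 1.2222).
‖u_2‖ = 1.6997, so e_2 = (-0.4576, 0.5230, 0.7191).

e_2 = (-0.4576, 0.5230, 0.7191)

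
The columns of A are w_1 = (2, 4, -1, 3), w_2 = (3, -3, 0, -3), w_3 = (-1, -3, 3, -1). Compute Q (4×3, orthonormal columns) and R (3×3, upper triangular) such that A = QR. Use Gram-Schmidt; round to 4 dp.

w_1 = (2, 4, -1, 3); ‖w_1‖ = 5.4772, so e_1 = (0.3651, 0.7303, -0.1826, 0.5477).
e_1·w_2 = 0.3651·3 + 0.7303·(-3) + (-0.1826)·0 + 0.5477·(-3) = -2.7386.
u_2 = w_2 + 2.7386·e_1 = (4.0000, -1.0000, -0.5000, -1.5000).
‖u_2‖ = 4.4159, so e_2 = (0.9058, -0.2265, -0.1132, -0.3397).
e_1·w_3 = 0.3651·(-1) + 0.7303·(-3) + (-0.1826)·3 + 0.5477·(-1) = -3.6515; e_2·w_3 = 0.9058·(-1) + (-0.2265)·(-3) + (-0.1132)·3 + (-0.3397)·(-1) = -0.2265.
u_3 = w_3 + 3.6515·e_1 + 0.2265·e_2 = (0.5385, -0.3846, 2.3077, 0.9231).
‖u_3‖ = 2.5720, so e_3 = (0.2094, -0.1495, 0.8972, 0.3589).

Q = [[0.3651, 0.9058, 0.2094], [0.7303, -0.2265, -0.1495], [-0.1826, -0.1132, 0.8972], [0.5477, -0.3397, 0.3589]], R = [[5.4772, -2.7386, -3.6515], [0.0000, 4.4159, -0.2265], [0.0000, 0.0000, 2.5720]]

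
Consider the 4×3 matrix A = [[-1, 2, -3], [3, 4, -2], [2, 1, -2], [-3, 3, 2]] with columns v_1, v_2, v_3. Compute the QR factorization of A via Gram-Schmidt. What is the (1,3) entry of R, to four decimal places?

v_1 = (-1, 3, 2, -3); ‖v_1‖ = 4.7958, so e_1 = (-0.2085, 0.6255, 0.4170, -0.6255).
r_{13} = e_1·v_3 = -2.7107.

r_{13} = -2.7107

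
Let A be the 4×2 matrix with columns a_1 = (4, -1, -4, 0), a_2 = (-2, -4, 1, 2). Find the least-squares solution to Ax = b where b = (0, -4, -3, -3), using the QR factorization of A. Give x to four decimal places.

a_1 = (4, -1, -4, 0); ‖a_1‖ = 5.7446, so q_1 = (0.6963, -0.1741, -0.6963, 0.0000).
q_1·a_2 = 0.6963·(-2) + (-0.1741)·(-4) + (-0.6963)·1 + 0.0000·2 = -1.3926.
u_2 = a_2 + 1.3926·q_1 = (-1.0303, -4.2424, 0.0303, 2.0000).
‖u_2‖ = 4.8021, so q_2 = (-0.2146, -0.8834, 0.0063, 0.4165).
Qᵀb = (2.7852, 2.2654).
Back-substitute: x_2 = 2.2654/4.8021 = 0.4717.
x_1 = (2.7852 + 1.3926·0.4717)/5.7446 = 0.5992.

x = (0.5992, 0.4717)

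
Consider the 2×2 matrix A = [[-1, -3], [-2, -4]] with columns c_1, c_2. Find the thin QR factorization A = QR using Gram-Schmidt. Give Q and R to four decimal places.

c_1 = (-1, -2); ‖c_1‖ = 2.2361, so e_1 = (-0.4472, -0.8944).
e_1·c_2 = (-0.4472)·(-3) + (-0.8944)·(-4) = 4.9193.
u_2 = c_2 − 4.9193·e_1 = (-0.8000, 0.4000).
‖u_2‖ = 0.8944, so e_2 = (-0.8944, 0.4472).

Q = [[-0.4472, -0.8944], [-0.8944, 0.4472]], R = [[2.2361, 4.9193], [0.0000, 0.8944]]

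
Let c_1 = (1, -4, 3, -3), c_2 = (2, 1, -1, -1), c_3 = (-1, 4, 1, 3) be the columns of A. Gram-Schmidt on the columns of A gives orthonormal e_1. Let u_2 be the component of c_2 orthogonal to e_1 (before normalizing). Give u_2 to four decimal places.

c_1 = (1, -4, 3, -3); ‖c_1‖ = 5.9161, so e_1 = (0.1690, -0.6761, 0.5071, -0.5071).
e_1·c_2 = 0.1690·2 + (-0.6761)·1 + 0.5071·(-1) + (-0.5071)·(-1) = -0.3381.
u_2 = c_2 + 0.3381·e_1 = (2.0571, 0.7714, -0.8286, -1.1714).

u_2 = (2.0571, 0.7714, -0.8286, -1.1714)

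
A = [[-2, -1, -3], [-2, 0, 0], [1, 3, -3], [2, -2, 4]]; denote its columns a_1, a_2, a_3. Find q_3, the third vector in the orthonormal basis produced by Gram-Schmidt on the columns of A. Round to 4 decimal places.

q_1 = a_1/‖a_1‖ = (-2, -2, 1, 2)/3.6056 = (-0.5547, -0.5547, 0.2774, 0.5547).
r_{12} = q_1·a_2 = 0.2774.
u_2 = a_2 − 0.2774·q_1 = (-0.8462, 0.1538, 2.9231, -2.1538).
‖u_2‖ = 3.7314, so q_2 = (-0.2268, 0.0412, 0.7834, -0.5772).
r_{13} = q_1·a_3 = 3.0509; r_{23} = q_2·a_3 = -3.9787.
u_3 = a_3 − 3.0509·q_1 + 3.9787·q_2 = (-2.2099, 1.8564, -0.7293, 0.0110).
‖u_3‖ = 2.9769, so q_3 = (-0.7424, 0.6236, -0.2450, 0.0037).

q_3 = (-0.7424, 0.6236, -0.2450, 0.0037)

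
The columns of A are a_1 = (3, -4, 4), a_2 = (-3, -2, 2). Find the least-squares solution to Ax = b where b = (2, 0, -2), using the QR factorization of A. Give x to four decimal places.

x = (0.0556, -0.6111)

e_1 = a_1/‖a_1‖ = (3, -4, 4)/6.4031 = (0.4685, -0.6247, 0.6247).
r_{12} = e_1·a_2 = 1.0932.
u_2 = a_2 − 1.0932·e_1 = (-3.5122, -1.3171, 1.3171).
‖u_2‖ = 3.9755, so e_2 = (-0.8835, -0.3313, 0.3313).
Qᵀb = (-0.3123, -2.4295).
Back-substitute: x_2 = -2.4295/3.9755 = -0.6111.
x_1 = (-0.3123 − 1.0932·(-0.6111))/6.4031 = 0.0556.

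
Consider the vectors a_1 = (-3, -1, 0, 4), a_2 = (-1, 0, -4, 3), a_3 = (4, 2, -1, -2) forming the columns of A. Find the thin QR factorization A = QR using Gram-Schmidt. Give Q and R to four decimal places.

a_1 = (-3, -1, 0, 4); ‖a_1‖ = 5.0990, so e_1 = (-0.5883, -0.1961, 0.0000, 0.7845).
e_1·a_2 = (-0.5883)·(-1) + (-0.1961)·0 + 0.0000·(-4) + 0.7845·3 = 2.9417.
u_2 = a_2 − 2.9417·e_1 = (0.7308, 0.5769, -4.0000, 0.6923).
‖u_2‖ = 4.1649, so e_2 = (0.1755, 0.1385, -0.9604, 0.1662).
e_1·a_3 = (-0.5883)·4 + (-0.1961)·2 + 0.0000·(-1) + 0.7845·(-2) = -4.3146; e_2·a_3 = 0.1755·4 + 0.1385·2 + (-0.9604)·(-1) + 0.1662·(-2) = 1.6068.
u_3 = a_3 + 4.3146·e_1 − 1.6068·e_2 = (1.1796, 0.9313, 0.5432, 1.1175).
‖u_3‖ = 1.9500, so e_3 = (0.6049, 0.4776, 0.2786, 0.5731).

Q = [[-0.5883, 0.1755, 0.6049], [-0.1961, 0.1385, 0.4776], [0.0000, -0.9604, 0.2786], [0.7845, 0.1662, 0.5731]], R = [[5.0990, 2.9417, -4.3146], [0.0000, 4.1649, 1.6068], [0.0000, 0.0000, 1.9500]]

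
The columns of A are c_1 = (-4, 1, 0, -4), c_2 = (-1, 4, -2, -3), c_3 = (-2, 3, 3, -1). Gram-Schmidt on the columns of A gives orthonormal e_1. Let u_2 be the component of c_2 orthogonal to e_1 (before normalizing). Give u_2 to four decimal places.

u_2 = (1.4242, 3.3939, -2.0000, -0.5758)

c_1 = (-4, 1, 0, -4); ‖c_1‖ = 5.7446, so e_1 = (-0.6963, 0.1741, 0.0000, -0.6963).
e_1·c_2 = (-0.6963)·(-1) + 0.1741·4 + 0.0000·(-2) + (-0.6963)·(-3) = 3.4816.
u_2 = c_2 − 3.4816·e_1 = (1.4242, 3.3939, -2.0000, -0.5758).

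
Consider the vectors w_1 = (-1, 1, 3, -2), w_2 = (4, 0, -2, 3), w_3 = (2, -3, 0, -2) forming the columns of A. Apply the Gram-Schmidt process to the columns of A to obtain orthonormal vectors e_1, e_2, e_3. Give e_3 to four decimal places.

e_3 = (0.4150, -0.7347, 0.0259, -0.5361)

w_1 = (-1, 1, 3, -2); ‖w_1‖ = 3.8730, so e_1 = (-0.2582, 0.2582, 0.7746, -0.5164).
e_1·w_2 = (-0.2582)·4 + 0.2582·0 + 0.7746·(-2) + (-0.5164)·3 = -4.1312.
u_2 = w_2 + 4.1312·e_1 = (2.9333, 1.0667, 1.2000, 0.8667).
‖u_2‖ = 3.4545, so e_2 = (0.8491, 0.3088, 0.3474, 0.2509).
e_1·w_3 = (-0.2582)·2 + 0.2582·(-3) + 0.7746·0 + (-0.5164)·(-2) = -0.2582; e_2·w_3 = 0.8491·2 + 0.3088·(-3) + 0.3474·0 + 0.2509·(-2) = 0.2702.
u_3 = w_3 + 0.2582·e_1 − 0.2702·e_2 = (1.7039, -3.0168, 0.1061, -2.2011).
‖u_3‖ = 4.1061, so e_3 = (0.4150, -0.7347, 0.0259, -0.5361).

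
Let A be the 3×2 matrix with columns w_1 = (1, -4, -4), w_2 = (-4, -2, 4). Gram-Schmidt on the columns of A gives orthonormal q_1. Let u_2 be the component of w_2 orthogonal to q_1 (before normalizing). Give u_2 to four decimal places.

q_1 = w_1/‖w_1‖ = (1, -4, -4)/5.7446 = (0.1741, -0.6963, -0.6963).
r_{12} = q_1·w_2 = -2.0889.
u_2 = w_2 + 2.0889·q_1 = (-3.6364, -3.4545, 2.5455).

u_2 = (-3.6364, -3.4545, 2.5455)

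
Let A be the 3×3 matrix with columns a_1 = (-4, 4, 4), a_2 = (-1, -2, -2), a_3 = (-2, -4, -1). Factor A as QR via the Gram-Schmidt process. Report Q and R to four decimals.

a_1 = (-4, 4, 4); ‖a_1‖ = 6.9282, so e_1 = (-0.5774, 0.5774, 0.5774).
e_1·a_2 = (-0.5774)·(-1) + 0.5774·(-2) + 0.5774·(-2) = -1.7321.
u_2 = a_2 + 1.7321·e_1 = (-2.0000, -1.0000, -1.0000).
‖u_2‖ = 2.4495, so e_2 = (-0.8165, -0.4082, -0.4082).
e_1·a_3 = (-0.5774)·(-2) + 0.5774·(-4) + 0.5774·(-1) = -1.7321; e_2·a_3 = (-0.8165)·(-2) + (-0.4082)·(-4) + (-0.4082)·(-1) = 3.6742.
u_3 = a_3 + 1.7321·e_1 − 3.6742·e_2 = (0.0000, -1.5000, 1.5000).
‖u_3‖ = 2.1213, so e_3 = (0.0000, -0.7071, 0.7071).

Q = [[-0.5774, -0.8165, 0.0000], [0.5774, -0.4082, -0.7071], [0.5774, -0.4082, 0.7071]], R = [[6.9282, -1.7321, -1.7321], [0.0000, 2.4495, 3.6742], [0.0000, 0.0000, 2.1213]]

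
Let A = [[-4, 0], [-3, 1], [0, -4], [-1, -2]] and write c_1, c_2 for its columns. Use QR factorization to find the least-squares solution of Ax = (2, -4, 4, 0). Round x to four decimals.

c_1 = (-4, -3, 0, -1); ‖c_1‖ = 5.0990, so e_1 = (-0.7845, -0.5883, 0.0000, -0.1961).
e_1·c_2 = (-0.7845)·0 + (-0.5883)·1 + 0.0000·(-4) + (-0.1961)·(-2) = -0.1961.
u_2 = c_2 + 0.1961·e_1 = (-0.1538, 0.8846, -4.0000, -2.0385).
‖u_2‖ = 4.5784, so e_2 = (-0.0336, 0.1932, -0.8737, -0.4452).
Qᵀb = (0.7845, -4.3348).
Back-substitute: x_2 = -4.3348/4.5784 = -0.9468.
x_1 = (0.7845 + 0.1961·(-0.9468))/5.0990 = 0.1174.

x = (0.1174, -0.9468)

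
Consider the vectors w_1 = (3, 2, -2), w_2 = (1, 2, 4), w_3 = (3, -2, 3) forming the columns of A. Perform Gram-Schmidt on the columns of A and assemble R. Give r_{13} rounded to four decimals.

q_1 = w_1/‖w_1‖ = (3, 2, -2)/4.1231 = (0.7276, 0.4851, -0.4851).
r_{13} = q_1·w_3 = -0.2425.

r_{13} = -0.2425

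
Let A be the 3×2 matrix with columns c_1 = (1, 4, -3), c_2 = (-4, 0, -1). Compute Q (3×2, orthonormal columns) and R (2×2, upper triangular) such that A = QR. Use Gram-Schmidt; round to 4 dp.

Q = [[0.1961, -0.9619], [0.7845, 0.0374], [-0.5883, -0.2708]], R = [[5.0990, -0.1961], [0.0000, 4.1184]]

e_1 = c_1/‖c_1‖ = (1, 4, -3)/5.0990 = (0.1961, 0.7845, -0.5883).
r_{12} = e_1·c_2 = -0.1961.
u_2 = c_2 + 0.1961·e_1 = (-3.9615, 0.1538, -1.1154).
‖u_2‖ = 4.1184, so e_2 = (-0.9619, 0.0374, -0.2708).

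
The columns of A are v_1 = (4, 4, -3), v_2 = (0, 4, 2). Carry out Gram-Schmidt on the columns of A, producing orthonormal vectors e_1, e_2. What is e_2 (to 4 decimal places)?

v_1 = (4, 4, -3); ‖v_1‖ = 6.4031, so e_1 = (0.6247, 0.6247, -0.4685).
e_1·v_2 = 0.6247·0 + 0.6247·4 + (-0.4685)·2 = 1.5617.
u_2 = v_2 − 1.5617·e_1 = (-0.9756, 3.0244, 2.7317).
‖u_2‖ = 4.1906, so e_2 = (-0.2328, 0.7217, 0.6519).

e_2 = (-0.2328, 0.7217, 0.6519)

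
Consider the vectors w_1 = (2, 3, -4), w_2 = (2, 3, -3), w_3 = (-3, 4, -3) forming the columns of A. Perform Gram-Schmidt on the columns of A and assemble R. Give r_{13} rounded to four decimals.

r_{13} = 3.3425

w_1 = (2, 3, -4); ‖w_1‖ = 5.3852, so e_1 = (0.3714, 0.5571, -0.7428).
r_{13} = e_1·w_3 = 3.3425.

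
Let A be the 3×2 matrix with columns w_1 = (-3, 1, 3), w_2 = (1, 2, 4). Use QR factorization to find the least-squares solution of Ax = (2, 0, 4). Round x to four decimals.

w_1 = (-3, 1, 3); ‖w_1‖ = 4.3589, so e_1 = (-0.6882, 0.2294, 0.6882).
e_1·w_2 = (-0.6882)·1 + 0.2294·2 + 0.6882·4 = 2.5236.
u_2 = w_2 − 2.5236·e_1 = (2.7368, 1.4211, 2.2632).
‖u_2‖ = 3.8251, so e_2 = (0.7155, 0.3715, 0.5917).
Qᵀb = (1.3765, 3.7976).
Back-substitute: x_2 = 3.7976/3.8251 = 0.9928.
x_1 = (1.3765 − 2.5236·0.9928)/4.3589 = -0.2590.

x = (-0.2590, 0.9928)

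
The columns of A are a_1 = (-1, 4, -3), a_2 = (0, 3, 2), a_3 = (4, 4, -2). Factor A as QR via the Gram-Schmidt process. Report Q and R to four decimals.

Q = [[-0.1961, 0.0677, 0.9782], [0.7845, 0.6094, 0.1151], [-0.5883, 0.7900, -0.1726]], R = [[5.0990, 1.1767, 3.5301], [0.0000, 3.4081, 1.1285], [0.0000, 0.0000, 4.7186]]

a_1 = (-1, 4, -3); ‖a_1‖ = 5.0990, so q_1 = (-0.1961, 0.7845, -0.5883).
q_1·a_2 = (-0.1961)·0 + 0.7845·3 + (-0.5883)·2 = 1.1767.
u_2 = a_2 − 1.1767·q_1 = (0.2308, 2.0769, 2.6923).
‖u_2‖ = 3.4081, so q_2 = (0.0677, 0.6094, 0.7900).
q_1·a_3 = (-0.1961)·4 + 0.7845·4 + (-0.5883)·(-2) = 3.5301; q_2·a_3 = 0.0677·4 + 0.6094·4 + 0.7900·(-2) = 1.1285.
u_3 = a_3 − 3.5301·q_1 − 1.1285·q_2 = (4.6159, 0.5430, -0.8146).
‖u_3‖ = 4.7186, so q_3 = (0.9782, 0.1151, -0.1726).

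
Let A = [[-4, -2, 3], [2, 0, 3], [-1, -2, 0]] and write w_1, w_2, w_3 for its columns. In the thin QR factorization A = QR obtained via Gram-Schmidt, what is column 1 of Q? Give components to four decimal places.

w_1 = (-4, 2, -1); ‖w_1‖ = 4.5826, so q_1 = (-0.8729, 0.4364, -0.2182).

q_1 = (-0.8729, 0.4364, -0.2182)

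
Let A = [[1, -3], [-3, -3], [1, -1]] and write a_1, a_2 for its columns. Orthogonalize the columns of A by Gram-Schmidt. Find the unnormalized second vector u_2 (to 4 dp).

a_1 = (1, -3, 1); ‖a_1‖ = 3.3166, so q_1 = (0.3015, -0.9045, 0.3015).
q_1·a_2 = 0.3015·(-3) + (-0.9045)·(-3) + 0.3015·(-1) = 1.5076.
u_2 = a_2 − 1.5076·q_1 = (-3.4545, -1.6364, -1.4545).

u_2 = (-3.4545, -1.6364, -1.4545)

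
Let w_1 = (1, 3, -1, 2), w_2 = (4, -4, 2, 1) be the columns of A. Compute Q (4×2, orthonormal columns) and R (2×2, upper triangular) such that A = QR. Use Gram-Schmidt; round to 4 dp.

Q = [[0.2582, 0.7924], [0.7746, -0.4195], [-0.2582, 0.2564], [0.5164, 0.3612]], R = [[3.8730, -2.0656], [0.0000, 5.7213]]

e_1 = w_1/‖w_1‖ = (1, 3, -1, 2)/3.8730 = (0.2582, 0.7746, -0.2582, 0.5164).
r_{12} = e_1·w_2 = -2.0656.
u_2 = w_2 + 2.0656·e_1 = (4.5333, -2.4000, 1.4667, 2.0667).
‖u_2‖ = 5.7213, so e_2 = (0.7924, -0.4195, 0.2564, 0.3612).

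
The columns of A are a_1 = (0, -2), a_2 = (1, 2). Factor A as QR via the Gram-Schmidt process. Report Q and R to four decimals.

a_1 = (0, -2); ‖a_1‖ = 2.0000, so q_1 = (0.0000, -1.0000).
q_1·a_2 = 0.0000·1 + (-1.0000)·2 = -2.0000.
u_2 = a_2 + 2.0000·q_1 = (1.0000, 0.0000).
‖u_2‖ = 1.0000, so q_2 = (1.0000, 0.0000).

Q = [[0.0000, 1.0000], [-1.0000, 0.0000]], R = [[2.0000, -2.0000], [0.0000, 1.0000]]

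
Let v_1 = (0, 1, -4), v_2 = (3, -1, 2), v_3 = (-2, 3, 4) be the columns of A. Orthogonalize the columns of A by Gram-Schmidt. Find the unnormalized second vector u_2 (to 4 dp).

v_1 = (0, 1, -4); ‖v_1‖ = 4.1231, so e_1 = (0.0000, 0.2425, -0.9701).
e_1·v_2 = 0.0000·3 + 0.2425·(-1) + (-0.9701)·2 = -2.1828.
u_2 = v_2 + 2.1828·e_1 = (3.0000, -0.4706, -0.1176).

u_2 = (3.0000, -0.4706, -0.1176)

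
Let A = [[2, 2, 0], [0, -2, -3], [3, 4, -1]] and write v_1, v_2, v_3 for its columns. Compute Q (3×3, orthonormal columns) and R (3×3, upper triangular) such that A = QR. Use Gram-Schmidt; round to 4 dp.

Q = [[0.5547, -0.2224, 0.8018], [0.0000, -0.9636, -0.2673], [0.8321, 0.1482, -0.5345]], R = [[3.6056, 4.4376, -0.8321], [0.0000, 2.0755, 2.7426], [0.0000, 0.0000, 1.3363]]

q_1 = v_1/‖v_1‖ = (2, 0, 3)/3.6056 = (0.5547, 0.0000, 0.8321).
r_{12} = q_1·v_2 = 4.4376.
u_2 = v_2 − 4.4376·q_1 = (-0.4615, -2.0000, 0.3077).
‖u_2‖ = 2.0755, so q_2 = (-0.2224, -0.9636, 0.1482).
r_{13} = q_1·v_3 = -0.8321; r_{23} = q_2·v_3 = 2.7426.
u_3 = v_3 + 0.8321·q_1 − 2.7426·q_2 = (1.0714, -0.3571, -0.7143).
‖u_3‖ = 1.3363, so q_3 = (0.8018, -0.2673, -0.5345).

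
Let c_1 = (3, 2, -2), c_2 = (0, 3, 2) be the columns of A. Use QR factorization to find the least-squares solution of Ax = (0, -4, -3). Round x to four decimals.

x = (0.0461, -1.3917)

e_1 = c_1/‖c_1‖ = (3, 2, -2)/4.1231 = (0.7276, 0.4851, -0.4851).
r_{12} = e_1·c_2 = 0.4851.
u_2 = c_2 − 0.4851·e_1 = (-0.3529, 2.7647, 2.2353).
‖u_2‖ = 3.5728, so e_2 = (-0.0988, 0.7738, 0.6256).
Qᵀb = (-0.4851, -4.9722).
Back-substitute: x_2 = -4.9722/3.5728 = -1.3917.
x_1 = (-0.4851 − 0.4851·(-1.3917))/4.1231 = 0.0461.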